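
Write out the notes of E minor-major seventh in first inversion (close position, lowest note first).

G, B, D#, E

Spelling E minor-major seventh: E–G–B–D#. In first inversion the third is bass, giving G, B, D#, E from the bottom.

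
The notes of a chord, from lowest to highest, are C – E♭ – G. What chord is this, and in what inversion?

Reducing to letter names: C, Eb, G. These stack in thirds as C–Eb–G — a C minor triad.
The lowest note is C, the root of the chord, so this is root position (figured bass 5/3).

C minor, root position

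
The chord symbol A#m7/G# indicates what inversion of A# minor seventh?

third inversion

A#m7/G# means A# minor seventh with G# in the bass. G# is the seventh of A# minor seventh (A#–C#–E#–G#), so this is third inversion.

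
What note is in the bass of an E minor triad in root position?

E minor is E–G–B. Root position places the root in the bass: E.

E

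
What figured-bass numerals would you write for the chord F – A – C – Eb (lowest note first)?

7

The notes F, A, C, Eb stack in thirds as F–A–C–Eb — an F dominant seventh chord. The bass F is the root, so this is root position: figured 7.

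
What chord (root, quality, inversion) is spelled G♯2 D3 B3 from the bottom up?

The pitch classes G#, D, B arrange in thirds as G#–B–D: a G# diminished triad.
G# is the root of G# diminished; root in the bass means root position (figured bass 5/3).

G# diminished, root position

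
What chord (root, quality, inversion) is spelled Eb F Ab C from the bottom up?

F minor seventh, third inversion

Reducing to letter names: Eb, F, Ab, C. These stack in thirds as F–Ab–C–Eb — an F minor seventh chord.
With the seventh (Eb) in the bass, the chord is in third inversion (figured bass 4/2).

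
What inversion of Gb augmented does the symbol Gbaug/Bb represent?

Gbaug/Bb means Gb augmented with Bb in the bass. Bb is the third of Gb augmented (Gb–Bb–D), so this is first inversion.

first inversion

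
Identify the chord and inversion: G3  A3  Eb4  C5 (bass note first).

Reducing to letter names: G, A, Eb, C. These stack in thirds as A–C–Eb–G — an A half-diminished seventh chord.
G is the seventh of A half-diminished seventh; seventh in the bass means third inversion (figured bass 4/2).

A half-diminished seventh, third inversion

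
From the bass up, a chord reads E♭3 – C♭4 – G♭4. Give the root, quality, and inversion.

Cb major, first inversion

The pitch classes Eb, Cb, Gb arrange in thirds as Cb–Eb–Gb: a Cb major triad.
With the third (Eb) in the bass, the chord is in first inversion (figured bass 6).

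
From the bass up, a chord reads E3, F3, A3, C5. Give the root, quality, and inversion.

The pitch classes E, F, A, C arrange in thirds as F–A–C–E: an F major seventh chord.
E is the seventh of F major seventh; seventh in the bass means third inversion (figured bass 4/2).

F major seventh, third inversion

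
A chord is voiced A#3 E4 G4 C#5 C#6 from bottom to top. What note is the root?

A#

A#, E, G, C# are the tones of an A# diminished seventh chord (A#–C#–E–G), making A# the root.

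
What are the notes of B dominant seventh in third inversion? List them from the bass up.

B dominant seventh is B–D#–F#–A. Third inversion puts the seventh (A) in the bass, with the remaining tones above: A, B, D#, F#.

A, B, D#, F#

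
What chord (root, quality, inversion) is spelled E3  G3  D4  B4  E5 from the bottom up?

Reducing to letter names: E, G, D, B. These stack in thirds as E–G–B–D — an E minor seventh chord.
With the root (E) in the bass, the chord is in root position (figured bass 7).

E minor seventh, root position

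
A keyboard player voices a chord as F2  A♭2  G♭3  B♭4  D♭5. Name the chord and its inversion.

The distinct note names are F, Ab, Gb, Bb, Db. Stacked in thirds they read Gb–Bb–Db–F–Ab, which is a major ninth chord on Gb.
The lowest note is F, the seventh of the chord, so this is third inversion.

Gb major ninth, third inversion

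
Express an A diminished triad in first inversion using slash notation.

First inversion of A diminished has the third (C) in the bass. As a slash chord: Adim/C.

Adim/C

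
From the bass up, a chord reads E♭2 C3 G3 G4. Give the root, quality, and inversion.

Reducing to letter names: Eb, C, G. These stack in thirds as C–Eb–G — a C minor triad.
The lowest note is Eb, the third of the chord, so this is first inversion (figured bass 6).

C minor, first inversion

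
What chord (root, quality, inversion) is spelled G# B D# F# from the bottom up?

G# minor seventh, root position

The distinct note names are G#, B, D#, F#. Stacked in thirds they read G#–B–D#–F#, which is a minor seventh chord on G#.
The lowest note is G#, the root of the chord, so this is root position (figured bass 7).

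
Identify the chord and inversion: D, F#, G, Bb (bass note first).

Reducing to letter names: D, F#, G, Bb. These stack in thirds as G–Bb–D–F# — a G minor-major seventh chord.
With the fifth (D) in the bass, the chord is in second inversion (figured bass 4/3).

G minor-major seventh, second inversion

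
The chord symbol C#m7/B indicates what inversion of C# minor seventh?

third inversion

C#m7/B means C# minor seventh with B in the bass. B is the seventh of C# minor seventh (C#–E–G#–B), so this is third inversion.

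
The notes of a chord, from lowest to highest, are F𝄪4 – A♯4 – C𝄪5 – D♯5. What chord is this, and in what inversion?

The pitch classes F##, A#, C##, D# arrange in thirds as D#–F##–A#–C##: a D# major seventh chord.
F## is the third of D# major seventh; third in the bass means first inversion (figured bass 6/5).

D# major seventh, first inversion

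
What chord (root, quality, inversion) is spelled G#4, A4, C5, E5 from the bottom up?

Reducing to letter names: G#, A, C, E. These stack in thirds as A–C–E–G# — an A minor-major seventh chord.
With the seventh (G#) in the bass, the chord is in third inversion (figured bass 4/2).

A minor-major seventh, third inversion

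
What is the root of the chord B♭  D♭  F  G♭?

Reordering Bb, Db, F, Gb into stacked thirds gives Gb–Bb–Db–F; the bottom of that stack, Gb, is the root.

Gb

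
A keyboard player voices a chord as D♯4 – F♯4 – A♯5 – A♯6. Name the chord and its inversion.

D# minor, root position

Reducing to letter names: D#, F#, A#. These stack in thirds as D#–F#–A# — a D# minor triad.
The lowest note is D#, the root of the chord, so this is root position (figured bass 5/3).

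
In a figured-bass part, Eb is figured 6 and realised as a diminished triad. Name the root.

C

The figures 6 mean the third of the chord is in the bass. If Eb is the third of a diminished triad, the root is C (chord tones C–Eb–Gb).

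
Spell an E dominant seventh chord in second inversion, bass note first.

Spelling E dominant seventh: E–G#–B–D. In second inversion the fifth is bass, giving B, D, E, G# from the bottom.

B, D, E, G#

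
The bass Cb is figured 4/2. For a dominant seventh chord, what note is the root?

The figures 4/2 mean the seventh of the chord is in the bass. If Cb is the seventh of a dominant seventh chord, the root is Db (chord tones Db–F–Ab–Cb).

Db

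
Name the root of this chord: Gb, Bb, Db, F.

Gb

The distinct letter names are Gb, Bb, Db, F. Arranged as a stack of thirds they read Gb–Bb–Db–F, so Gb is the root (a Gb major seventh chord).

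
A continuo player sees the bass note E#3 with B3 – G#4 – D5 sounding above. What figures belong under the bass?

7

The notes E#, B, G#, D stack in thirds as E#–G#–B–D — an E# diminished seventh chord. The bass E# is the root, so this is root position: figured 7.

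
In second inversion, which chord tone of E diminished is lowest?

E diminished is E–G–Bb. Second inversion places the fifth in the bass: Bb.

Bb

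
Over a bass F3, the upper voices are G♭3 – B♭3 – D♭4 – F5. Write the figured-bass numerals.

The notes F, Gb, Bb, Db stack in thirds as Gb–Bb–Db–F — a Gb major seventh chord. The bass F is the seventh, so this is third inversion: figured 4/2.

4/2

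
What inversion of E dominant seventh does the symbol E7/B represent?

second inversion

E7/B means E dominant seventh with B in the bass. B is the fifth of E dominant seventh (E–G#–B–D), so this is second inversion.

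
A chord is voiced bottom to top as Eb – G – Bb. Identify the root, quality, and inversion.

The distinct note names are Eb, G, Bb. Stacked in thirds they read Eb–G–Bb, which is a major triad on Eb.
Eb is the root of Eb major; root in the bass means root position (figured bass 5/3).

Eb major, root position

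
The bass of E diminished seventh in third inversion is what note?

The seventh of E diminished seventh (E–G–Bb–Db) is Db; that is the bass in third inversion.

Db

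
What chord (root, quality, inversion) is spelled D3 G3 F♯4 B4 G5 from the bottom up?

G major seventh, second inversion

Reducing to letter names: D, G, F#, B. These stack in thirds as G–B–D–F# — a G major seventh chord.
With the fifth (D) in the bass, the chord is in second inversion (figured bass 4/3).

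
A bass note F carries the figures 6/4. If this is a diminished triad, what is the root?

The figures 6/4 mean the fifth of the chord is in the bass. If F is the fifth of a diminished triad, the root is B (chord tones B–D–F).

B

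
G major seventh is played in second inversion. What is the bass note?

The fifth of G major seventh (G–B–D–F#) is D; that is the bass in second inversion.

D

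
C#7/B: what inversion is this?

third inversion

C#7/B means C# dominant seventh with B in the bass. B is the seventh of C# dominant seventh (C#–E#–G#–B), so this is third inversion.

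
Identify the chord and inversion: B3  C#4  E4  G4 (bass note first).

C# half-diminished seventh, third inversion

The distinct note names are B, C#, E, G. Stacked in thirds they read C#–E–G–B, which is a half-diminished seventh chord on C#.
The lowest note is B, the seventh of the chord, so this is third inversion (figured bass 4/2).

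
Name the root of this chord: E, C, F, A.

The distinct letter names are E, C, F, A. Arranged as a stack of thirds they read F–A–C–E, so F is the root (an F major seventh chord).

F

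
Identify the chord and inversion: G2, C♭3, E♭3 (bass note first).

Cb augmented, second inversion

Reducing to letter names: G, Cb, Eb. These stack in thirds as Cb–Eb–G — a Cb augmented triad.
The lowest note is G, the fifth of the chord, so this is second inversion (figured bass 6/4).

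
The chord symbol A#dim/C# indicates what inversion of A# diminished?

A#dim/C# means A# diminished with C# in the bass. C# is the third of A# diminished (A#–C#–E), so this is first inversion.

first inversion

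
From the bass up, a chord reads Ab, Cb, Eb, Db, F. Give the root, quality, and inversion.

Db dominant ninth, second inversion

Reducing to letter names: Ab, Cb, Eb, Db, F. These stack in thirds as Db–F–Ab–Cb–Eb — a Db dominant ninth chord.
With the fifth (Ab) in the bass, the chord is in second inversion.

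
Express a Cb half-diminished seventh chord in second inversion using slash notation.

Cbø7/Gbb

Second inversion of Cb half-diminished seventh has the fifth (Gbb) in the bass. As a slash chord: Cbø7/Gbb.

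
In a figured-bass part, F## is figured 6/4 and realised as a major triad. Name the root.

The figures 6/4 mean the fifth of the chord is in the bass. If F## is the fifth of a major triad, the root is B# (chord tones B#–D##–F##).

B#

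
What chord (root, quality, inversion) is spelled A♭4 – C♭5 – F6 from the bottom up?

The distinct note names are Ab, Cb, F. Stacked in thirds they read F–Ab–Cb, which is a diminished triad on F.
With the third (Ab) in the bass, the chord is in first inversion (figured bass 6).

F diminished, first inversion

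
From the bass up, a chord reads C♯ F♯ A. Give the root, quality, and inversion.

The distinct note names are C#, F#, A. Stacked in thirds they read F#–A–C#, which is a minor triad on F#.
With the fifth (C#) in the bass, the chord is in second inversion (figured bass 6/4).

F# minor, second inversion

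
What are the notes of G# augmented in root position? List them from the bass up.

G#, B#, D##

Spelling G# augmented: G#–B#–D##. In root position the root is bass, giving G#, B#, D## from the bottom.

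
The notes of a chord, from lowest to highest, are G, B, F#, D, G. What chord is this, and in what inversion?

G major seventh, root position

The pitch classes G, B, F#, D arrange in thirds as G–B–D–F#: a G major seventh chord.
The lowest note is G, the root of the chord, so this is root position (figured bass 7).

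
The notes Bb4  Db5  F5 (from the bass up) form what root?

Reordering Bb, Db, F into stacked thirds gives Bb–Db–F; the bottom of that stack, Bb, is the root.

Bb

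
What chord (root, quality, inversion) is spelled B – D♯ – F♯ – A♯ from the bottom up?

B major seventh, root position

The pitch classes B, D#, F#, A# arrange in thirds as B–D#–F#–A#: a B major seventh chord.
With the root (B) in the bass, the chord is in root position (figured bass 7).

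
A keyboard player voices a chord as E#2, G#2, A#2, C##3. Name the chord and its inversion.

The pitch classes E#, G#, A#, C## arrange in thirds as A#–C##–E#–G#: an A# dominant seventh chord.
The lowest note is E#, the fifth of the chord, so this is second inversion (figured bass 4/3).

A# dominant seventh, second inversion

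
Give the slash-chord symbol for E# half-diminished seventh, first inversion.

E#ø7/G#

First inversion of E# half-diminished seventh has the third (G#) in the bass. As a slash chord: E#ø7/G#.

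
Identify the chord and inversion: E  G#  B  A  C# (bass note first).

The pitch classes E, G#, B, A, C# arrange in thirds as A–C#–E–G#–B: an A major ninth chord.
E is the fifth of A major ninth; fifth in the bass means second inversion.

A major ninth, second inversion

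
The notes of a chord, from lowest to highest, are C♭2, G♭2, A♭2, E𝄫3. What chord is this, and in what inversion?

Reducing to letter names: Cb, Gb, Ab, Ebb. These stack in thirds as Ab–Cb–Ebb–Gb — an Ab half-diminished seventh chord.
With the third (Cb) in the bass, the chord is in first inversion (figured bass 6/5).

Ab half-diminished seventh, first inversion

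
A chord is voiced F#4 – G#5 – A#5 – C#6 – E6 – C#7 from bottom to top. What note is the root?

Reordering F#, G#, A#, C#, E into stacked thirds gives F#–A#–C#–E–G#; the bottom of that stack, F#, is the root.

F#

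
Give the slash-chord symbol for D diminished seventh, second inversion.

Ddim7/Ab

Second inversion of D diminished seventh has the fifth (Ab) in the bass. As a slash chord: Ddim7/Ab.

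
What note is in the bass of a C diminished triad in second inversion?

The fifth of C diminished (C–Eb–Gb) is Gb; that is the bass in second inversion.

Gb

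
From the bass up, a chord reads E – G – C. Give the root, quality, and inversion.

C major, first inversion

Reducing to letter names: E, G, C. These stack in thirds as C–E–G — a C major triad.
E is the third of C major; third in the bass means first inversion (figured bass 6).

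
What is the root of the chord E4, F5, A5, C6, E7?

The distinct letter names are E, F, A, C. Arranged as a stack of thirds they read F–A–C–E, so F is the root (an F major seventh chord).

F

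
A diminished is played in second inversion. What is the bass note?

Eb

A diminished is A–C–Eb. Second inversion places the fifth in the bass: Eb.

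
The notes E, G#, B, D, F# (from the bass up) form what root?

E

The distinct letter names are E, G#, B, D, F#. Arranged as a stack of thirds they read E–G#–B–D–F#, so E is the root (an E dominant ninth chord).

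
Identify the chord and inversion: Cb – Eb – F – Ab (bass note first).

The distinct note names are Cb, Eb, F, Ab. Stacked in thirds they read F–Ab–Cb–Eb, which is a half-diminished seventh chord on F.
The lowest note is Cb, the fifth of the chord, so this is second inversion (figured bass 4/3).

F half-diminished seventh, second inversion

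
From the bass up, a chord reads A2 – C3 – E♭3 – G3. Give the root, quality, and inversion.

The pitch classes A, C, Eb, G arrange in thirds as A–C–Eb–G: an A half-diminished seventh chord.
With the root (A) in the bass, the chord is in root position (figured bass 7).

A half-diminished seventh, root position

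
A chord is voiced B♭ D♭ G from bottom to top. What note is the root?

G

The distinct letter names are Bb, Db, G. Arranged as a stack of thirds they read G–Bb–Db, so G is the root (a G diminished triad).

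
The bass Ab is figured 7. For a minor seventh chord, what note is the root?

The figures 7 mean the root of the chord is in the bass. If Ab is the root of a minor seventh chord, the root is Ab (chord tones Ab–Cb–Eb–Gb).

Ab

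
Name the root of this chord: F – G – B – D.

G

Reordering F, G, B, D into stacked thirds gives G–B–D–F; the bottom of that stack, G, is the root.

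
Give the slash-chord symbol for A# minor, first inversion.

A#m/C#

First inversion of A# minor has the third (C#) in the bass. As a slash chord: A#m/C#.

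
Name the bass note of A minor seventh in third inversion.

G

A minor seventh is A–C–E–G. Third inversion places the seventh in the bass: G.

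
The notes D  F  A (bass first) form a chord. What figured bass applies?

The notes D, F, A stack in thirds as D–F–A — a D minor triad. The bass D is the root, so this is root position: figured 5/3.

5/3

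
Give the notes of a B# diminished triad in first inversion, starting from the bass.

D#, F#, B#

B# diminished is B#–D#–F#. First inversion puts the third (D#) in the bass, with the remaining tones above: D#, F#, B#.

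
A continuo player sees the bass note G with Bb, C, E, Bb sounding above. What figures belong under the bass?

The notes G, Bb, C, E stack in thirds as C–E–G–Bb — a C dominant seventh chord. The bass G is the fifth, so this is second inversion: figured 4/3.

4/3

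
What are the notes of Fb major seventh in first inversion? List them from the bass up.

The chord tones are Fb–Ab–Cb–Eb. With the third (Ab) lowest for first inversion: Ab, Cb, Eb, Fb.

Ab, Cb, Eb, Fb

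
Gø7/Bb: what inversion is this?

Gø7/Bb means G half-diminished seventh with Bb in the bass. Bb is the third of G half-diminished seventh (G–Bb–Db–F), so this is first inversion.

first inversion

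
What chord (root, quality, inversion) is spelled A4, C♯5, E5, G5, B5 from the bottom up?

A dominant ninth, root position

The distinct note names are A, C#, E, G, B. Stacked in thirds they read A–C#–E–G–B, which is a dominant ninth chord on A.
A is the root of A dominant ninth; root in the bass means root position.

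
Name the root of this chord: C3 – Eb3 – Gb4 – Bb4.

C

The distinct letter names are C, Eb, Gb, Bb. Arranged as a stack of thirds they read C–Eb–Gb–Bb, so C is the root (a C half-diminished seventh chord).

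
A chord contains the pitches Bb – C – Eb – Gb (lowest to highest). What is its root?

C

Bb, C, Eb, Gb are the tones of a C half-diminished seventh chord (C–Eb–Gb–Bb), making C the root.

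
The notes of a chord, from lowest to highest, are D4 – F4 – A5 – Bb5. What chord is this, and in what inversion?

Bb major seventh, first inversion

The distinct note names are D, F, A, Bb. Stacked in thirds they read Bb–D–F–A, which is a major seventh chord on Bb.
D is the third of Bb major seventh; third in the bass means first inversion (figured bass 6/5).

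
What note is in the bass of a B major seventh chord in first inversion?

D#

In first inversion the third is lowest. For B major seventh (B–D#–F#–A#) that is D#.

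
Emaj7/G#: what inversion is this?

Emaj7/G# means E major seventh with G# in the bass. G# is the third of E major seventh (E–G#–B–D#), so this is first inversion.

first inversion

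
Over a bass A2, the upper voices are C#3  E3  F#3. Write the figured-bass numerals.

The notes A, C#, E, F# stack in thirds as F#–A–C#–E — an F# minor seventh chord. The bass A is the third, so this is first inversion: figured 6/5.

6/5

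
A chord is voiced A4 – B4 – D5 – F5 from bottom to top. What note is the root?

B

Reordering A, B, D, F into stacked thirds gives B–D–F–A; the bottom of that stack, B, is the root.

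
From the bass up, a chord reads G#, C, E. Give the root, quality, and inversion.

C augmented, second inversion

The pitch classes G#, C, E arrange in thirds as C–E–G#: a C augmented triad.
With the fifth (G#) in the bass, the chord is in second inversion (figured bass 6/4).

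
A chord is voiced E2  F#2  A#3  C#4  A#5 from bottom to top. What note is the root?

Reordering E, F#, A#, C# into stacked thirds gives F#–A#–C#–E; the bottom of that stack, F#, is the root.

F#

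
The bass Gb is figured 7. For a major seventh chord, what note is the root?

Gb

The figures 7 mean the root of the chord is in the bass. If Gb is the root of a major seventh chord, the root is Gb (chord tones Gb–Bb–Db–F).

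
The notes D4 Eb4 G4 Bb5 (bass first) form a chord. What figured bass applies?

The notes D, Eb, G, Bb stack in thirds as Eb–G–Bb–D — an Eb major seventh chord. The bass D is the seventh, so this is third inversion: figured 4/2.

4/2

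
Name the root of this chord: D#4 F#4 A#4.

The distinct letter names are D#, F#, A#. Arranged as a stack of thirds they read D#–F#–A#, so D# is the root (a D# minor triad).

D#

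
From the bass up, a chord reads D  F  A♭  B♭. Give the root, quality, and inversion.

Bb dominant seventh, first inversion

The pitch classes D, F, Ab, Bb arrange in thirds as Bb–D–F–Ab: a Bb dominant seventh chord.
The lowest note is D, the third of the chord, so this is first inversion (figured bass 6/5).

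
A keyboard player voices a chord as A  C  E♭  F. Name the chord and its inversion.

The distinct note names are A, C, Eb, F. Stacked in thirds they read F–A–C–Eb, which is a dominant seventh chord on F.
A is the third of F dominant seventh; third in the bass means first inversion (figured bass 6/5).

F dominant seventh, first inversion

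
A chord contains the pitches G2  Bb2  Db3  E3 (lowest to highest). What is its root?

E

The distinct letter names are G, Bb, Db, E. Arranged as a stack of thirds they read E–G–Bb–Db, so E is the root (an E diminished seventh chord).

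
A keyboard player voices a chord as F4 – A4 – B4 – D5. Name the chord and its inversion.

The distinct note names are F, A, B, D. Stacked in thirds they read B–D–F–A, which is a half-diminished seventh chord on B.
With the fifth (F) in the bass, the chord is in second inversion (figured bass 4/3).

B half-diminished seventh, second inversion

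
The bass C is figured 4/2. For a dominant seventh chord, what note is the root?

The figures 4/2 mean the seventh of the chord is in the bass. If C is the seventh of a dominant seventh chord, the root is D (chord tones D–F#–A–C).

D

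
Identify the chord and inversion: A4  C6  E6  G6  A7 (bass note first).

A minor seventh, root position

Reducing to letter names: A, C, E, G. These stack in thirds as A–C–E–G — an A minor seventh chord.
A is the root of A minor seventh; root in the bass means root position (figured bass 7).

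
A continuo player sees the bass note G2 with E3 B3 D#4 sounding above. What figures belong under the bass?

The notes G, E, B, D# stack in thirds as E–G–B–D# — an E minor-major seventh chord. The bass G is the third, so this is first inversion: figured 6/5.

6/5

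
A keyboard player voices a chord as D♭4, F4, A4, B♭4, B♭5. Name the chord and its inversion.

The distinct note names are Db, F, A, Bb. Stacked in thirds they read Bb–Db–F–A, which is a minor-major seventh chord on Bb.
Db is the third of Bb minor-major seventh; third in the bass means first inversion (figured bass 6/5).

Bb minor-major seventh, first inversion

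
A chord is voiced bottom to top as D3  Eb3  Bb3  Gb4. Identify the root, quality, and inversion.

Eb minor-major seventh, third inversion

Reducing to letter names: D, Eb, Bb, Gb. These stack in thirds as Eb–Gb–Bb–D — an Eb minor-major seventh chord.
The lowest note is D, the seventh of the chord, so this is third inversion (figured bass 4/2).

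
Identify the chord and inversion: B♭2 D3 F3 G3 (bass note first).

G minor seventh, first inversion

The distinct note names are Bb, D, F, G. Stacked in thirds they read G–Bb–D–F, which is a minor seventh chord on G.
Bb is the third of G minor seventh; third in the bass means first inversion (figured bass 6/5).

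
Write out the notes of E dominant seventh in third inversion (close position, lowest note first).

D, E, G#, B

Spelling E dominant seventh: E–G#–B–D. In third inversion the seventh is bass, giving D, E, G#, B from the bottom.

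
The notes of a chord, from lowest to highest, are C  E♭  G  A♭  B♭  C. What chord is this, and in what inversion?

Ab major ninth, first inversion

The pitch classes C, Eb, G, Ab, Bb arrange in thirds as Ab–C–Eb–G–Bb: an Ab major ninth chord.
C is the third of Ab major ninth; third in the bass means first inversion.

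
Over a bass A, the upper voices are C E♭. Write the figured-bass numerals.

The notes A, C, Eb stack in thirds as A–C–Eb — an A diminished triad. The bass A is the root, so this is root position: figured 5/3.

5/3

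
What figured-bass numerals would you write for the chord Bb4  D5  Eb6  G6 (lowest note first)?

4/3

The notes Bb, D, Eb, G stack in thirds as Eb–G–Bb–D — an Eb major seventh chord. The bass Bb is the fifth, so this is second inversion: figured 4/3.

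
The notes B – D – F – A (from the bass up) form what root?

The distinct letter names are B, D, F, A. Arranged as a stack of thirds they read B–D–F–A, so B is the root (a B half-diminished seventh chord).

B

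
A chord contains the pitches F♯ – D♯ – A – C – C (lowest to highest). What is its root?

D#

F#, D#, A, C are the tones of a D# diminished seventh chord (D#–F#–A–C), making D# the root.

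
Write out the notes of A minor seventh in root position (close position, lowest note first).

Spelling A minor seventh: A–C–E–G. In root position the root is bass, giving A, C, E, G from the bottom.

A, C, E, G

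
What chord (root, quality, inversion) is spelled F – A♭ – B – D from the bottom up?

B diminished seventh, second inversion

The pitch classes F, Ab, B, D arrange in thirds as B–D–F–Ab: a B diminished seventh chord.
F is the fifth of B diminished seventh; fifth in the bass means second inversion (figured bass 4/3).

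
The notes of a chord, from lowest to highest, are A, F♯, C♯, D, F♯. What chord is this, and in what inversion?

The distinct note names are A, F#, C#, D. Stacked in thirds they read D–F#–A–C#, which is a major seventh chord on D.
The lowest note is A, the fifth of the chord, so this is second inversion (figured bass 4/3).

D major seventh, second inversion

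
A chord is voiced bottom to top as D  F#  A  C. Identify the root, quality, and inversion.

The distinct note names are D, F#, A, C. Stacked in thirds they read D–F#–A–C, which is a dominant seventh chord on D.
The lowest note is D, the root of the chord, so this is root position (figured bass 7).

D dominant seventh, root position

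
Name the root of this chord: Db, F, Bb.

Bb

Reordering Db, F, Bb into stacked thirds gives Bb–Db–F; the bottom of that stack, Bb, is the root.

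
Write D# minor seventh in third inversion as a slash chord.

D#m7/C#

Third inversion of D# minor seventh has the seventh (C#) in the bass. As a slash chord: D#m7/C#.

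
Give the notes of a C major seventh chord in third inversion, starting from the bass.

B, C, E, G

C major seventh is C–E–G–B. Third inversion puts the seventh (B) in the bass, with the remaining tones above: B, C, E, G.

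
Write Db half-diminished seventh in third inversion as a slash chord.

Third inversion of Db half-diminished seventh has the seventh (Cb) in the bass. As a slash chord: Dbø7/Cb.

Dbø7/Cb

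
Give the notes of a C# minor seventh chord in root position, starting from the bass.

C# minor seventh is C#–E–G#–B. Root position puts the root (C#) in the bass, with the remaining tones above: C#, E, G#, B.

C#, E, G#, B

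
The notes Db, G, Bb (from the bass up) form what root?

G

The distinct letter names are Db, G, Bb. Arranged as a stack of thirds they read G–Bb–Db, so G is the root (a G diminished triad).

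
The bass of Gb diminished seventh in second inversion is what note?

Dbb

Gb diminished seventh is Gb–Bbb–Dbb–Fbb. Second inversion places the fifth in the bass: Dbb.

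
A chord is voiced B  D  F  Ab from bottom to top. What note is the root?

B, D, F, Ab are the tones of a B diminished seventh chord (B–D–F–Ab), making B the root.

B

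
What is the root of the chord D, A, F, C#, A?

D

Reordering D, A, F, C# into stacked thirds gives D–F–A–C#; the bottom of that stack, D, is the root.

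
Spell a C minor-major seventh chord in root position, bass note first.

Spelling C minor-major seventh: C–Eb–G–B. In root position the root is bass, giving C, Eb, G, B from the bottom.

C, Eb, G, B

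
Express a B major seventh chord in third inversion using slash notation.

Third inversion of B major seventh has the seventh (A#) in the bass. As a slash chord: Bmaj7/A#.

Bmaj7/A#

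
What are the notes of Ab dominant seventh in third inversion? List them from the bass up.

Ab dominant seventh is Ab–C–Eb–Gb. Third inversion puts the seventh (Gb) in the bass, with the remaining tones above: Gb, Ab, C, Eb.

Gb, Ab, C, Eb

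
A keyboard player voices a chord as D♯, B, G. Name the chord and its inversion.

G augmented, second inversion

The pitch classes D#, B, G arrange in thirds as G–B–D#: a G augmented triad.
With the fifth (D#) in the bass, the chord is in second inversion (figured bass 6/4).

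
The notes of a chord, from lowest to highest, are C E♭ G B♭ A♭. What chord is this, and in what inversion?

Reducing to letter names: C, Eb, G, Bb, Ab. These stack in thirds as Ab–C–Eb–G–Bb — an Ab major ninth chord.
C is the third of Ab major ninth; third in the bass means first inversion.

Ab major ninth, first inversion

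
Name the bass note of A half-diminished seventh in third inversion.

G

In third inversion the seventh is lowest. For A half-diminished seventh (A–C–Eb–G) that is G.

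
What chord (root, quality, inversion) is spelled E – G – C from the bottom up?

C major, first inversion

The distinct note names are E, G, C. Stacked in thirds they read C–E–G, which is a major triad on C.
The lowest note is E, the third of the chord, so this is first inversion (figured bass 6).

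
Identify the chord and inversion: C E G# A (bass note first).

A minor-major seventh, first inversion

The distinct note names are C, E, G#, A. Stacked in thirds they read A–C–E–G#, which is a minor-major seventh chord on A.
With the third (C) in the bass, the chord is in first inversion (figured bass 6/5).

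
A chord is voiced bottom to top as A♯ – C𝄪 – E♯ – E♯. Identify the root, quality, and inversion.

Reducing to letter names: A#, C##, E#. These stack in thirds as A#–C##–E# — an A# major triad.
With the root (A#) in the bass, the chord is in root position (figured bass 5/3).

A# major, root position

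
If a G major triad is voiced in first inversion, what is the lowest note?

B

In first inversion the third is lowest. For G major (G–B–D) that is B.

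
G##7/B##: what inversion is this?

first inversion

G##7/B## means G## dominant seventh with B## in the bass. B## is the third of G## dominant seventh (G##–B##–D##–F##), so this is first inversion.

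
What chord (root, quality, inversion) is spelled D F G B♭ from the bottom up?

The pitch classes D, F, G, Bb arrange in thirds as G–Bb–D–F: a G minor seventh chord.
D is the fifth of G minor seventh; fifth in the bass means second inversion (figured bass 4/3).

G minor seventh, second inversion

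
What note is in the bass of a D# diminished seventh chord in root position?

D# diminished seventh is D#–F#–A–C. Root position places the root in the bass: D#.

D#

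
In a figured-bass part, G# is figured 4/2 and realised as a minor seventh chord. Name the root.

The figures 4/2 mean the seventh of the chord is in the bass. If G# is the seventh of a minor seventh chord, the root is A# (chord tones A#–C#–E#–G#).

A#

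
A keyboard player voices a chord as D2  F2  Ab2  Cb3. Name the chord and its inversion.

D diminished seventh, root position

Reducing to letter names: D, F, Ab, Cb. These stack in thirds as D–F–Ab–Cb — a D diminished seventh chord.
D is the root of D diminished seventh; root in the bass means root position (figured bass 7).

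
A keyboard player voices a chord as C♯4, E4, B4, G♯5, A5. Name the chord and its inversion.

The distinct note names are C#, E, B, G#, A. Stacked in thirds they read A–C#–E–G#–B, which is a major ninth chord on A.
C# is the third of A major ninth; third in the bass means first inversion.

A major ninth, first inversion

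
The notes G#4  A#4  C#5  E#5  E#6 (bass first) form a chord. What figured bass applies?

The notes G#, A#, C#, E# stack in thirds as A#–C#–E#–G# — an A# minor seventh chord. The bass G# is the seventh, so this is third inversion: figured 4/2.

4/2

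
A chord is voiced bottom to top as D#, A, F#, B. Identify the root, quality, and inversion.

The distinct note names are D#, A, F#, B. Stacked in thirds they read B–D#–F#–A, which is a dominant seventh chord on B.
With the third (D#) in the bass, the chord is in first inversion (figured bass 6/5).

B dominant seventh, first inversion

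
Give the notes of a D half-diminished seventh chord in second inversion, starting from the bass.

Ab, C, D, F

D half-diminished seventh is D–F–Ab–C. Second inversion puts the fifth (Ab) in the bass, with the remaining tones above: Ab, C, D, F.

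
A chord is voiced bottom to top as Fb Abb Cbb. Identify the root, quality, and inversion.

Reducing to letter names: Fb, Abb, Cbb. These stack in thirds as Fb–Abb–Cbb — an Fb diminished triad.
Fb is the root of Fb diminished; root in the bass means root position (figured bass 5/3).

Fb diminished, root position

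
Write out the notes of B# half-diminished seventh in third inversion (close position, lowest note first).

The chord tones are B#–D#–F#–A#. With the seventh (A#) lowest for third inversion: A#, B#, D#, F#.

A#, B#, D#, F#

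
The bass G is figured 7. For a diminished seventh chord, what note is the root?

G

The figures 7 mean the root of the chord is in the bass. If G is the root of a diminished seventh chord, the root is G (chord tones G–Bb–Db–Fb).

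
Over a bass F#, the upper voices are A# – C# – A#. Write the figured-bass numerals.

The notes F#, A#, C# stack in thirds as F#–A#–C# — an F# major triad. The bass F# is the root, so this is root position: figured 5/3.

5/3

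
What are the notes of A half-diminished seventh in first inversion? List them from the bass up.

C, Eb, G, A

A half-diminished seventh is A–C–Eb–G. First inversion puts the third (C) in the bass, with the remaining tones above: C, Eb, G, A.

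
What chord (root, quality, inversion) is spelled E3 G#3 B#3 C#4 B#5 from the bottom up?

Reducing to letter names: E, G#, B#, C#. These stack in thirds as C#–E–G#–B# — a C# minor-major seventh chord.
With the third (E) in the bass, the chord is in first inversion (figured bass 6/5).

C# minor-major seventh, first inversion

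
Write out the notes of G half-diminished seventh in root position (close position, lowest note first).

G, Bb, Db, F

Spelling G half-diminished seventh: G–Bb–Db–F. In root position the root is bass, giving G, Bb, Db, F from the bottom.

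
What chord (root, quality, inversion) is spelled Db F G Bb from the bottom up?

The pitch classes Db, F, G, Bb arrange in thirds as G–Bb–Db–F: a G half-diminished seventh chord.
Db is the fifth of G half-diminished seventh; fifth in the bass means second inversion (figured bass 4/3).

G half-diminished seventh, second inversion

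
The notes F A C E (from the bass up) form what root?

F, A, C, E are the tones of an F major seventh chord (F–A–C–E), making F the root.

F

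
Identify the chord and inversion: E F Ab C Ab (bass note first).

The pitch classes E, F, Ab, C arrange in thirds as F–Ab–C–E: an F minor-major seventh chord.
E is the seventh of F minor-major seventh; seventh in the bass means third inversion (figured bass 4/2).

F minor-major seventh, third inversion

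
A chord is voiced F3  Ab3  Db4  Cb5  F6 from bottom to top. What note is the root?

Db

Reordering F, Ab, Db, Cb into stacked thirds gives Db–F–Ab–Cb; the bottom of that stack, Db, is the root.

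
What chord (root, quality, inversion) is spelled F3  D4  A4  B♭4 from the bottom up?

The distinct note names are F, D, A, Bb. Stacked in thirds they read Bb–D–F–A, which is a major seventh chord on Bb.
F is the fifth of Bb major seventh; fifth in the bass means second inversion (figured bass 4/3).

Bb major seventh, second inversion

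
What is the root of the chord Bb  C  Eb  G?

Bb, C, Eb, G are the tones of a C minor seventh chord (C–Eb–G–Bb), making C the root.

C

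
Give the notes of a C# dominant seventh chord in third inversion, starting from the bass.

C# dominant seventh is C#–E#–G#–B. Third inversion puts the seventh (B) in the bass, with the remaining tones above: B, C#, E#, G#.

B, C#, E#, G#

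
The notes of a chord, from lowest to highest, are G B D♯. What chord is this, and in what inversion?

G augmented, root position

The pitch classes G, B, D# arrange in thirds as G–B–D#: a G augmented triad.
With the root (G) in the bass, the chord is in root position (figured bass 5/3).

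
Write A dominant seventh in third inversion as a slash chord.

A7/G

Third inversion of A dominant seventh has the seventh (G) in the bass. As a slash chord: A7/G.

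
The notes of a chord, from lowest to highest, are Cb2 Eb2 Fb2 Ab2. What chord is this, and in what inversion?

The distinct note names are Cb, Eb, Fb, Ab. Stacked in thirds they read Fb–Ab–Cb–Eb, which is a major seventh chord on Fb.
With the fifth (Cb) in the bass, the chord is in second inversion (figured bass 4/3).

Fb major seventh, second inversion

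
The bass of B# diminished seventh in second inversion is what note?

B# diminished seventh is B#–D#–F#–A. Second inversion places the fifth in the bass: F#.

F#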